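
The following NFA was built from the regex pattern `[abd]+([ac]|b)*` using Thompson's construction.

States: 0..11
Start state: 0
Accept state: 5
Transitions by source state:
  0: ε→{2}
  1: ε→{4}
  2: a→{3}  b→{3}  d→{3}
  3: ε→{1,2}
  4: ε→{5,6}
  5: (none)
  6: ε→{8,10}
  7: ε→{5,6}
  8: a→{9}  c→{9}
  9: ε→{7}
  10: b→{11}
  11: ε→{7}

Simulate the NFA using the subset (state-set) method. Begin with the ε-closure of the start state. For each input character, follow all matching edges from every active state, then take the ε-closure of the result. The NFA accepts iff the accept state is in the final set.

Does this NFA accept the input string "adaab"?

Answer: ACCEPT

Trace:
initial (ε-close {0}): {0,2}
'a' @ 1: {1,2,3,4,5,6,8,10}  (accept∈set)
'd' @ 2: {1,2,3,4,5,6,8,10}  (accept∈set)
'a' @ 3: {1,2,3,4,5,6,7,8,9,10}  (accept∈set)
'a' @ 4: {1,2,3,4,5,6,7,8,9,10}  (accept∈set)
'b' @ 5: {1,2,3,4,5,6,7,8,10,11}  (accept∈set)
final: {1,2,3,4,5,6,7,8,10,11}; accept 5 in set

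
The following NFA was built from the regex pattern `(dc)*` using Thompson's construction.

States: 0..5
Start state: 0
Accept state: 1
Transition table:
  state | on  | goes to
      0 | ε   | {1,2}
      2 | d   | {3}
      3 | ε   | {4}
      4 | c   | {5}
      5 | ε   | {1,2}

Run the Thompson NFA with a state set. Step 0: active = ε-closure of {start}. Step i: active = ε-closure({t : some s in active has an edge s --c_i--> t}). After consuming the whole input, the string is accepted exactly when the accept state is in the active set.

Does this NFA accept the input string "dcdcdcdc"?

start: ε-closure({0}) = {0,1,2}
'd' @ 1: {3,4}
'c' @ 2: {1,2,5}  ✓accept
'd' @ 3: {3,4}
'c' @ 4: {1,2,5}  ✓accept
'd' @ 5: {3,4}
'c' @ 6: {1,2,5}  ✓accept
'd' @ 7: {3,4}
'c' @ 8: {1,2,5}  ✓accept
after full input: {1,2,5}  (accept=1 in)

Answer: ACCEPT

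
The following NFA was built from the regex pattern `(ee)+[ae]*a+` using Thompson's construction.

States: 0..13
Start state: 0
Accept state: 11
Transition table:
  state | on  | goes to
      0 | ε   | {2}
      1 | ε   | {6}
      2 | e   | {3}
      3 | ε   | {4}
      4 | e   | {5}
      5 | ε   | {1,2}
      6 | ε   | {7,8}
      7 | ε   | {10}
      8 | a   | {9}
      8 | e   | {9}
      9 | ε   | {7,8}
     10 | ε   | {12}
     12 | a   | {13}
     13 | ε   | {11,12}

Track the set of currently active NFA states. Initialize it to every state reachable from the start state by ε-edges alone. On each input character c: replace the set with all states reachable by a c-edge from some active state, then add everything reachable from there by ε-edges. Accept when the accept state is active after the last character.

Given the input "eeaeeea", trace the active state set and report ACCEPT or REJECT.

S₀ = ε-closure({0}) = {0,2}
'e' @ 1: {3,4}
'e' @ 2: {1,2,5,6,7,8,10,12}
'a' @ 3: {7,8,9,10,11,12,13}  ✓accept
'e' @ 4: {7,8,9,10,12}
'e' @ 5: {7,8,9,10,12}
'e' @ 6: {7,8,9,10,12}
'a' @ 7: {7,8,9,10,11,12,13}  ✓accept
end set {7,8,9,10,11,12,13} — state 11 in

Answer: ACCEPT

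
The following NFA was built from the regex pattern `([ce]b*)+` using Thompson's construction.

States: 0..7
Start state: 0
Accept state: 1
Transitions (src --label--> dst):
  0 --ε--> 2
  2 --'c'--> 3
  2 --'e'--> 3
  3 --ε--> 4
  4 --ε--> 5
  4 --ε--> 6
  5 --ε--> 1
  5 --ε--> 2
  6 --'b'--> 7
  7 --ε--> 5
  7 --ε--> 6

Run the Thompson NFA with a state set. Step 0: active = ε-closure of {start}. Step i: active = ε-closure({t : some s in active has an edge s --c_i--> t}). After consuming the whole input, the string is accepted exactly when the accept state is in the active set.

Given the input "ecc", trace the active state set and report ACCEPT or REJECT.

Answer: ACCEPT

Derivation:
S₀ = ε-closure({0}) = {0,2}
'e' @ 1: {1,2,3,4,5,6}  ✓accept
'c' @ 2: {1,2,3,4,5,6}  ✓accept
'c' @ 3: {1,2,3,4,5,6}  ✓accept
end set {1,2,3,4,5,6} — state 1 in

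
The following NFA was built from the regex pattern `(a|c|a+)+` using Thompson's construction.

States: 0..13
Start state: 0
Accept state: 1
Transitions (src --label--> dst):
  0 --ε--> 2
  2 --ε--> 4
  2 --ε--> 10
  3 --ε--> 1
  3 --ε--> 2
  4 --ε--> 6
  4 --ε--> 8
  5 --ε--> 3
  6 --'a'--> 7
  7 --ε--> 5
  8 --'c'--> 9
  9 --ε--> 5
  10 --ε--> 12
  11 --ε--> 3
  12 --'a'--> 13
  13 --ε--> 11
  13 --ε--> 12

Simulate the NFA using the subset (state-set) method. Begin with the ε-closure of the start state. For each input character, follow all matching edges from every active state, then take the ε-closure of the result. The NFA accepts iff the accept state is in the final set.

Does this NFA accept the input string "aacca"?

S₀ = ε-closure({0}) = {0,2,4,6,8,10,12}
'a' @ 1: {1,2,3,4,5,6,7,8,10,11,12,13}  [accepting]
'a' @ 2: {1,2,3,4,5,6,7,8,10,11,12,13}  [accepting]
'c' @ 3: {1,2,3,4,5,6,8,9,10,12}  [accepting]
'c' @ 4: {1,2,3,4,5,6,8,9,10,12}  [accepting]
'a' @ 5: {1,2,3,4,5,6,7,8,10,11,12,13}  [accepting]
final: {1,2,3,4,5,6,7,8,10,11,12,13}; accept 1 in set

Answer: ACCEPT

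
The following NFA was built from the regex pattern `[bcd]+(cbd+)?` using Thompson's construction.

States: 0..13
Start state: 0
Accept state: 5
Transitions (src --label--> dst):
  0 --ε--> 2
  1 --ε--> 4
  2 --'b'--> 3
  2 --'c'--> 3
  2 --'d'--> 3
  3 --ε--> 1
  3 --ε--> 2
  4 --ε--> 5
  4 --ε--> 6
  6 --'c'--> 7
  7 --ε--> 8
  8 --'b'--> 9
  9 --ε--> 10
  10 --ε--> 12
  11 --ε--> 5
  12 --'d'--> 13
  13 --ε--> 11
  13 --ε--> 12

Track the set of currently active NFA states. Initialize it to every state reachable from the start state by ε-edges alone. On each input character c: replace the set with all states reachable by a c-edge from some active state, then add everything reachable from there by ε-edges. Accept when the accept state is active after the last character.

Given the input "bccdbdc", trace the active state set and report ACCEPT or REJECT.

initial (ε-close {0}): {0,2}
'b' @ 1: {1,2,3,4,5,6}  ✓accept
'c' @ 2: {1,2,3,4,5,6,7,8}  ✓accept
'c' @ 3: {1,2,3,4,5,6,7,8}  ✓accept
'd' @ 4: {1,2,3,4,5,6}  ✓accept
'b' @ 5: {1,2,3,4,5,6}  ✓accept
'd' @ 6: {1,2,3,4,5,6}  ✓accept
'c' @ 7: {1,2,3,4,5,6,7,8}  ✓accept
end set {1,2,3,4,5,6,7,8} — state 5 in

Answer: ACCEPT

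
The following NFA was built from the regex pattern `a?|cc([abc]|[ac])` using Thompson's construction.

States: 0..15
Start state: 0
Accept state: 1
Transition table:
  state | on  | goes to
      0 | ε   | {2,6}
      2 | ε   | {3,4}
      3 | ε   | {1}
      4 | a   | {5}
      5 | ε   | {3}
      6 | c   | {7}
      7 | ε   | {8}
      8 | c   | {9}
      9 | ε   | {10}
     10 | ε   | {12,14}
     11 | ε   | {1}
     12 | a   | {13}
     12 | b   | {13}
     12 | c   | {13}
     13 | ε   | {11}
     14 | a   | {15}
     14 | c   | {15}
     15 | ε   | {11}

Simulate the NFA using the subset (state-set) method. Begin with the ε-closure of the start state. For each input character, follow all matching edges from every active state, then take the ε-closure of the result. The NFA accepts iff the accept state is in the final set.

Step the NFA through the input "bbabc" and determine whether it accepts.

Answer: REJECT

Trace:
start: ε-closure({0}) = {0,1,2,3,4,6}
'b' @ 1: {}  — no active states
rest 'babc' ignored (set empty)
end set {} — state 1 not in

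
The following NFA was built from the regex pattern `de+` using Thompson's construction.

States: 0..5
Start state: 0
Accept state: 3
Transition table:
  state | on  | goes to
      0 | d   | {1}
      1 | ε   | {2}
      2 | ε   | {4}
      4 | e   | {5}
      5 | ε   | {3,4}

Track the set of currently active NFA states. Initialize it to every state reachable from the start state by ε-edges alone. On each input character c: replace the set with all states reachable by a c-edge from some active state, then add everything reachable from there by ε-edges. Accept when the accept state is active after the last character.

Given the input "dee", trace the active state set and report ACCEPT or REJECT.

Answer: ACCEPT

Trace:
start: ε-closure({0}) = {0}
'd' @ 1: {1,2,4}
'e' @ 2: {3,4,5}  (accept∈set)
'e' @ 3: {3,4,5}  (accept∈set)
end set {3,4,5} — state 3 in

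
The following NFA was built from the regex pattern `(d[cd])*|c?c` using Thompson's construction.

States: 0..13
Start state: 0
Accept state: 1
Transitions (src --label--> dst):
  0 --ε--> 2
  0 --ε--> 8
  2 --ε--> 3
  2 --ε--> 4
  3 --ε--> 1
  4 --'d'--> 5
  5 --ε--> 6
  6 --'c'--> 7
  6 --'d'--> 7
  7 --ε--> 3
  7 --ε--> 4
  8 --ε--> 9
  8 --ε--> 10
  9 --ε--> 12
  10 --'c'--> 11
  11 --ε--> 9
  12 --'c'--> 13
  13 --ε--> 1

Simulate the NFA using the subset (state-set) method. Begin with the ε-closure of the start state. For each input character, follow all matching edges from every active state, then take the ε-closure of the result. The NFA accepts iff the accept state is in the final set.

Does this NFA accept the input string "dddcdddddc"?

Answer: ACCEPT

Derivation:
S₀ = ε-closure({0}) = {0,1,2,3,4,8,9,10,12}
'd' @ 1: {5,6}
'd' @ 2: {1,3,4,7}  ✓accept
'd' @ 3: {5,6}
'c' @ 4: {1,3,4,7}  ✓accept
'd' @ 5: {5,6}
'd' @ 6: {1,3,4,7}  ✓accept
'd' @ 7: {5,6}
'd' @ 8: {1,3,4,7}  ✓accept
'd' @ 9: {5,6}
'c' @ 10: {1,3,4,7}  ✓accept
end set {1,3,4,7} — state 1 in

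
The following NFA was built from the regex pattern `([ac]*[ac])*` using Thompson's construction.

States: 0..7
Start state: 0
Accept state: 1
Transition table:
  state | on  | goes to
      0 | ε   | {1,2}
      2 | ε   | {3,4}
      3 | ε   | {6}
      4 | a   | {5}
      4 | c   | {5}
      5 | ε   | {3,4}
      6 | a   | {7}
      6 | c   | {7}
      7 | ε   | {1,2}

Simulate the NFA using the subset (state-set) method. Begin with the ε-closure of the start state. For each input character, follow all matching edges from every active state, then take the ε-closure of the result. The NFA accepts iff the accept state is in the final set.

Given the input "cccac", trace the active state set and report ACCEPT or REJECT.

Answer: ACCEPT

Steps:
start: ε-closure({0}) = {0,1,2,3,4,6}
'c' @ 1: {1,2,3,4,5,6,7}  ✓accept
'c' @ 2: {1,2,3,4,5,6,7}  ✓accept
'c' @ 3: {1,2,3,4,5,6,7}  ✓accept
'a' @ 4: {1,2,3,4,5,6,7}  ✓accept
'c' @ 5: {1,2,3,4,5,6,7}  ✓accept
final: {1,2,3,4,5,6,7}; accept 1 in set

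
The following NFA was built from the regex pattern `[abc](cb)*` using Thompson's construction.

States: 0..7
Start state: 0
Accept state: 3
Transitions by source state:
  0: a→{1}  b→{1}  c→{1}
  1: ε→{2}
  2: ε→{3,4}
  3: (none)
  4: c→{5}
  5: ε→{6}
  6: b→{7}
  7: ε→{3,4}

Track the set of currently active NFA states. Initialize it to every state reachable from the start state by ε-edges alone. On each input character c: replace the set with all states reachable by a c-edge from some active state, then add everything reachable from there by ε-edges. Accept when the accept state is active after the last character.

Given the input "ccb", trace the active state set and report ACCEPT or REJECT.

Answer: ACCEPT

Steps:
S₀ = ε-closure({0}) = {0}
'c' @ 1: {1,2,3,4}  [accepting]
'c' @ 2: {5,6}
'b' @ 3: {3,4,7}  [accepting]
final: {3,4,7}; accept 3 in set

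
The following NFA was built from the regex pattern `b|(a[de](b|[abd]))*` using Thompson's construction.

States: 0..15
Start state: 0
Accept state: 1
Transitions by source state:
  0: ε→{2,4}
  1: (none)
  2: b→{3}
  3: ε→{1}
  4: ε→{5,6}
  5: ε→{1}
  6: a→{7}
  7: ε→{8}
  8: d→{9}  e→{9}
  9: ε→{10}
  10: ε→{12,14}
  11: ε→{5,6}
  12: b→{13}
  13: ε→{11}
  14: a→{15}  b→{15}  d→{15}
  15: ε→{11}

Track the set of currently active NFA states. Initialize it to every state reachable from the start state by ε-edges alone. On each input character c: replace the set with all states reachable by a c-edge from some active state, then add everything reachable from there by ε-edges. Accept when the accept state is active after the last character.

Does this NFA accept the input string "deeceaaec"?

S₀ = ε-closure({0}) = {0,1,2,4,5,6}
'd' @ 1: {}  — no active states
rest 'eeceaaec' ignored (set empty)
end set {} — state 1 not in

Answer: REJECT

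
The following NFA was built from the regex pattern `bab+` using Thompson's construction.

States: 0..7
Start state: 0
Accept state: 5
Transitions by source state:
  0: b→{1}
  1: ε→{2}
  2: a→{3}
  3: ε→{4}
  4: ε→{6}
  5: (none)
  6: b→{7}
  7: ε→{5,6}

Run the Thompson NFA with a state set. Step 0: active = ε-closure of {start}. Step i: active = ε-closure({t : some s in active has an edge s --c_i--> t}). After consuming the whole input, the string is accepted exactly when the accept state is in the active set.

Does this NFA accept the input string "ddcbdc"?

Answer: REJECT

Steps:
S₀ = ε-closure({0}) = {0}
'd' @ 1: {}  — state set empty
rest 'dcbdc' ignored (set empty)
after full input: {}  (accept=5 not in)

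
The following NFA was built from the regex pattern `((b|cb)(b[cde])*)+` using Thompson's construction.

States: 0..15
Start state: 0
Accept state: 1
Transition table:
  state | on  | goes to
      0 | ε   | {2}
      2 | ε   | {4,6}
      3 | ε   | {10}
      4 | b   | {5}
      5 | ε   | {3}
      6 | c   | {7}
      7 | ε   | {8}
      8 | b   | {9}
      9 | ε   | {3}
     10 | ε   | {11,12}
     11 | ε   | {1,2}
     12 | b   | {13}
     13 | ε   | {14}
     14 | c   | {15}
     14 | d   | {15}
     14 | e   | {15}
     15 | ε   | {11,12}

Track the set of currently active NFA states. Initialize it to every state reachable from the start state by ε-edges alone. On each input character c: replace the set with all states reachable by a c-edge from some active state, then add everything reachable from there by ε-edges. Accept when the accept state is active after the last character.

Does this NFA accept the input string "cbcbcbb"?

Answer: ACCEPT

Steps:
initial (ε-close {0}): {0,2,4,6}
'c' @ 1: {7,8}
'b' @ 2: {1,2,3,4,6,9,10,11,12}  (accept∈set)
'c' @ 3: {7,8}
'b' @ 4: {1,2,3,4,6,9,10,11,12}  (accept∈set)
'c' @ 5: {7,8}
'b' @ 6: {1,2,3,4,6,9,10,11,12}  (accept∈set)
'b' @ 7: {1,2,3,4,5,6,10,11,12,13,14}  (accept∈set)
after full input: {1,2,3,4,5,6,10,11,12,13,14}  (accept=1 in)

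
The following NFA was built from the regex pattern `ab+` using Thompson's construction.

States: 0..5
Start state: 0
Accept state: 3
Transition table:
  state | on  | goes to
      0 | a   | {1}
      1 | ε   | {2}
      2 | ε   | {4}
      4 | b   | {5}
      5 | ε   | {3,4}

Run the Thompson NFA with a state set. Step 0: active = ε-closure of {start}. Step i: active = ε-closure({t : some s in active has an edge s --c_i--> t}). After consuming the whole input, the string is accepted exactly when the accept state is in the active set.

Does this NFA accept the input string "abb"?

S₀ = ε-closure({0}) = {0}
'a' @ 1: {1,2,4}
'b' @ 2: {3,4,5}  (accept∈set)
'b' @ 3: {3,4,5}  (accept∈set)
final: {3,4,5}; accept 3 in set

Answer: ACCEPT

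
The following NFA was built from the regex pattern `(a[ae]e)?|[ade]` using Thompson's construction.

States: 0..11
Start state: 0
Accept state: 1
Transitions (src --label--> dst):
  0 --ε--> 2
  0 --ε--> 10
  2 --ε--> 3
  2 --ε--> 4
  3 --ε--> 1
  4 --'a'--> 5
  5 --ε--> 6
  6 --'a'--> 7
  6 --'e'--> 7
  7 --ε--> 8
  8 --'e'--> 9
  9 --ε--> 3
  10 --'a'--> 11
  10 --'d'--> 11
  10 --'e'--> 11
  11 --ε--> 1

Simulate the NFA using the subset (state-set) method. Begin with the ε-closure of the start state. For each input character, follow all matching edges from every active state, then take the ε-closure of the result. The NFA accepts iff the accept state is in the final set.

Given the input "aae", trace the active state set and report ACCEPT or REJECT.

Answer: ACCEPT

Steps:
start: ε-closure({0}) = {0,1,2,3,4,10}
'a' @ 1: {1,5,6,11}  (accept∈set)
'a' @ 2: {7,8}
'e' @ 3: {1,3,9}  (accept∈set)
final: {1,3,9}; accept 1 in set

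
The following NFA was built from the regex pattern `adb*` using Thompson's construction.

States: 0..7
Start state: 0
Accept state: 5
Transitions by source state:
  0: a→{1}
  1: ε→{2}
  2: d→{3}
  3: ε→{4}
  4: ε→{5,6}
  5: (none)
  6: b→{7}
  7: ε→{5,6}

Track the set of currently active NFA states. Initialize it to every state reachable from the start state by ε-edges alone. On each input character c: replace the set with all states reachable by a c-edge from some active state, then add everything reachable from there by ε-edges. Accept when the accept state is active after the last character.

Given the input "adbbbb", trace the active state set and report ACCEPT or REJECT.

S₀ = ε-closure({0}) = {0}
'a' @ 1: {1,2}
'd' @ 2: {3,4,5,6}  (accept∈set)
'b' @ 3: {5,6,7}  (accept∈set)
'b' @ 4: {5,6,7}  (accept∈set)
'b' @ 5: {5,6,7}  (accept∈set)
'b' @ 6: {5,6,7}  (accept∈set)
final: {5,6,7}; accept 5 in set

Answer: ACCEPT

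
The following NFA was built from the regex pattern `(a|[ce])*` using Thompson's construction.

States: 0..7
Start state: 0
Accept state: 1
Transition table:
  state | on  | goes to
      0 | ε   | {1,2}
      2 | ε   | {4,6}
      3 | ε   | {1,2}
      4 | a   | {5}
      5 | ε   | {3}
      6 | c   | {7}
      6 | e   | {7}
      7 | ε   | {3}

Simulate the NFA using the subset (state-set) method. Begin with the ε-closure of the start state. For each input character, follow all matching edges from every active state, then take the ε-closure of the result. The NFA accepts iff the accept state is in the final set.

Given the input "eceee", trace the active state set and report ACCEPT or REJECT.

start: ε-closure({0}) = {0,1,2,4,6}
'e' @ 1: {1,2,3,4,6,7}  (accept∈set)
'c' @ 2: {1,2,3,4,6,7}  (accept∈set)
'e' @ 3: {1,2,3,4,6,7}  (accept∈set)
'e' @ 4: {1,2,3,4,6,7}  (accept∈set)
'e' @ 5: {1,2,3,4,6,7}  (accept∈set)
end set {1,2,3,4,6,7} — state 1 in

Answer: ACCEPT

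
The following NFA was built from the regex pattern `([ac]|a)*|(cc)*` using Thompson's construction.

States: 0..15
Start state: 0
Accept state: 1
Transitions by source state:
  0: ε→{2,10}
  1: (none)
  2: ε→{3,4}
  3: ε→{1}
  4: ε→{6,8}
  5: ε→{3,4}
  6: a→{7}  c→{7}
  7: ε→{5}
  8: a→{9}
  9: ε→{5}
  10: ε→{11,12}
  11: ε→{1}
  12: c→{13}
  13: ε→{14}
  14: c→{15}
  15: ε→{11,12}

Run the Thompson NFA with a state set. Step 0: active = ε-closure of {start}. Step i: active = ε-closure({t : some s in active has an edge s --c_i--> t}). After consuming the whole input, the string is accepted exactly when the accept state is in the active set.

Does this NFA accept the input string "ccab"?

Answer: REJECT

Trace:
initial (ε-close {0}): {0,1,2,3,4,6,8,10,11,12}
'c' @ 1: {1,3,4,5,6,7,8,13,14}  [accepting]
'c' @ 2: {1,3,4,5,6,7,8,11,12,15}  [accepting]
'a' @ 3: {1,3,4,5,6,7,8,9}  [accepting]
'b' @ 4: {}  — dead — no transitions
final: {}; accept 1 not in set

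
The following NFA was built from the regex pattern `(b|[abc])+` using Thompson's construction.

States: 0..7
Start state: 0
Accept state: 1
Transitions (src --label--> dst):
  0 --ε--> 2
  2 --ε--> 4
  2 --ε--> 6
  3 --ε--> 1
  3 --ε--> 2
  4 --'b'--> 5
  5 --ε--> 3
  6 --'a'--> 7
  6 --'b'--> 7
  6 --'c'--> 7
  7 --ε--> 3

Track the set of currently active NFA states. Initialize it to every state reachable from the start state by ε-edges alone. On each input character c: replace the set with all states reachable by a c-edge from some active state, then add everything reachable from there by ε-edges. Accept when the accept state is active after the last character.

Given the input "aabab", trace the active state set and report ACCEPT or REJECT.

Answer: ACCEPT

Derivation:
initial (ε-close {0}): {0,2,4,6}
'a' @ 1: {1,2,3,4,6,7}  [accepting]
'a' @ 2: {1,2,3,4,6,7}  [accepting]
'b' @ 3: {1,2,3,4,5,6,7}  [accepting]
'a' @ 4: {1,2,3,4,6,7}  [accepting]
'b' @ 5: {1,2,3,4,5,6,7}  [accepting]
final: {1,2,3,4,5,6,7}; accept 1 in set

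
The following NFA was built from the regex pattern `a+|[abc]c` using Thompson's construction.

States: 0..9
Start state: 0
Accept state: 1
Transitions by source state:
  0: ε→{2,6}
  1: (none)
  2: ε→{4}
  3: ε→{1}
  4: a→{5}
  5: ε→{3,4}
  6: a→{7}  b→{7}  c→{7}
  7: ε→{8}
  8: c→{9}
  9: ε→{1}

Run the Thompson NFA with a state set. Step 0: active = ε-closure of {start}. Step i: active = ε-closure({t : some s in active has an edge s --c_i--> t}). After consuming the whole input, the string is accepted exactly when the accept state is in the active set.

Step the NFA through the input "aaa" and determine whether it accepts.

Answer: ACCEPT

Steps:
initial (ε-close {0}): {0,2,4,6}
'a' @ 1: {1,3,4,5,7,8}  (accept∈set)
'a' @ 2: {1,3,4,5}  (accept∈set)
'a' @ 3: {1,3,4,5}  (accept∈set)
end set {1,3,4,5} — state 1 in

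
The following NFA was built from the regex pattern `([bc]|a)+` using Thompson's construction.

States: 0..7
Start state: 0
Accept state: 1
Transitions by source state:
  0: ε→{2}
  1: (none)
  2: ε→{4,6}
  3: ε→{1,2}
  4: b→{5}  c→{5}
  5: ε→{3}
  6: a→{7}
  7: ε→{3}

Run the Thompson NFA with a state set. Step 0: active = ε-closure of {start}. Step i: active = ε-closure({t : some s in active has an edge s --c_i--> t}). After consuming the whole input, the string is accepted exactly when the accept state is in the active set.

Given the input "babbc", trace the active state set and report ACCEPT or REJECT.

initial (ε-close {0}): {0,2,4,6}
'b' @ 1: {1,2,3,4,5,6}  [accepting]
'a' @ 2: {1,2,3,4,6,7}  [accepting]
'b' @ 3: {1,2,3,4,5,6}  [accepting]
'b' @ 4: {1,2,3,4,5,6}  [accepting]
'c' @ 5: {1,2,3,4,5,6}  [accepting]
after full input: {1,2,3,4,5,6}  (accept=1 in)

Answer: ACCEPT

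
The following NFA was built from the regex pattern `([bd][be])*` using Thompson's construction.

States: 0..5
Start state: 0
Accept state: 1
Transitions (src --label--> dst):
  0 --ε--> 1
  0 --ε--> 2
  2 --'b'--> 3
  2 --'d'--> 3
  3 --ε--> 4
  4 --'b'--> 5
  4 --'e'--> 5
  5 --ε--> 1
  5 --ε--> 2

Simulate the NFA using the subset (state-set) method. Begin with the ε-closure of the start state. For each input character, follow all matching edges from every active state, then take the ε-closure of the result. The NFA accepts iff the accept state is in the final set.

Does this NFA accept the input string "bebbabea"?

start: ε-closure({0}) = {0,1,2}
'b' @ 1: {3,4}
'e' @ 2: {1,2,5}  (accept∈set)
'b' @ 3: {3,4}
'b' @ 4: {1,2,5}  (accept∈set)
'a' @ 5: {}  — state set empty
rest 'bea' ignored (set empty)
final: {}; accept 1 not in set

Answer: REJECT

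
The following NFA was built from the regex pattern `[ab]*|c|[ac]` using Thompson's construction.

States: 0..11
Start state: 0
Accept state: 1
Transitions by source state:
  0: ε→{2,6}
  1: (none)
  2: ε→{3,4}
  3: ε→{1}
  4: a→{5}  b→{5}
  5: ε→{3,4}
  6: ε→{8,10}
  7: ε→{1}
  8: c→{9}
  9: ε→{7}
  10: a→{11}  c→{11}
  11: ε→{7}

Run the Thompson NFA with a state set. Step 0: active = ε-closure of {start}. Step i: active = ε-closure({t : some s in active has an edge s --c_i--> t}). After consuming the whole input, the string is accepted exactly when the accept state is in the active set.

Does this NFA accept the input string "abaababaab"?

Answer: ACCEPT

Steps:
S₀ = ε-closure({0}) = {0,1,2,3,4,6,8,10}
'a' @ 1: {1,3,4,5,7,11}  [accepting]
'b' @ 2: {1,3,4,5}  [accepting]
'a' @ 3: {1,3,4,5}  [accepting]
'a' @ 4: {1,3,4,5}  [accepting]
'b' @ 5: {1,3,4,5}  [accepting]
'a' @ 6: {1,3,4,5}  [accepting]
'b' @ 7: {1,3,4,5}  [accepting]
'a' @ 8: {1,3,4,5}  [accepting]
'a' @ 9: {1,3,4,5}  [accepting]
'b' @ 10: {1,3,4,5}  [accepting]
end set {1,3,4,5} — state 1 in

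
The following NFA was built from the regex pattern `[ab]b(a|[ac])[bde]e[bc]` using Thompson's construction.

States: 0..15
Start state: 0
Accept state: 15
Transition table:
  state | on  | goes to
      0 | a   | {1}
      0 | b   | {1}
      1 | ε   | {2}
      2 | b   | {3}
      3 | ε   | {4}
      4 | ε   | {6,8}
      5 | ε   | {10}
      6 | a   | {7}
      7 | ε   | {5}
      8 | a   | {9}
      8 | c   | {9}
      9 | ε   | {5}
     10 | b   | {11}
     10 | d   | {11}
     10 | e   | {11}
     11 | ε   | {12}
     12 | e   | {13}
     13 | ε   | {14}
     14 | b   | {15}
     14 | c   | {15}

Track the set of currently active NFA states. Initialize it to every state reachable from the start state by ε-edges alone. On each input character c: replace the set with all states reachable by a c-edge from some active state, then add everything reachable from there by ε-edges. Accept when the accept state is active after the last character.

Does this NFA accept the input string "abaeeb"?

Answer: ACCEPT

Trace:
start: ε-closure({0}) = {0}
'a' @ 1: {1,2}
'b' @ 2: {3,4,6,8}
'a' @ 3: {5,7,9,10}
'e' @ 4: {11,12}
'e' @ 5: {13,14}
'b' @ 6: {15}  ✓accept
end set {15} — state 15 in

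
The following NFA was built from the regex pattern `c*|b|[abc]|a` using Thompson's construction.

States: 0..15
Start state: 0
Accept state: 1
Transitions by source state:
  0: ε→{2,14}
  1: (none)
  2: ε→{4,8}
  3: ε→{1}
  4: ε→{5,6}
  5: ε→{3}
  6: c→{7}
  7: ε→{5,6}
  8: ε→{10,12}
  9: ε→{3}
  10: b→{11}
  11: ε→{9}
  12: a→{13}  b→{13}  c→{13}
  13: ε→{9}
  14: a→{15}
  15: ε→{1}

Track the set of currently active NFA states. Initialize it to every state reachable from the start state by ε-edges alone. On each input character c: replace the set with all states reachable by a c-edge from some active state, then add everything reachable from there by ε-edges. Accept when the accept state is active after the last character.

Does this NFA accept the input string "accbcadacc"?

Answer: REJECT

Derivation:
start: ε-closure({0}) = {0,1,2,3,4,5,6,8,10,12,14}
'a' @ 1: {1,3,9,13,15}  [accepting]
'c' @ 2: {}  — dead — no transitions
rest 'cbcadacc' ignored (set empty)
after full input: {}  (accept=1 not in)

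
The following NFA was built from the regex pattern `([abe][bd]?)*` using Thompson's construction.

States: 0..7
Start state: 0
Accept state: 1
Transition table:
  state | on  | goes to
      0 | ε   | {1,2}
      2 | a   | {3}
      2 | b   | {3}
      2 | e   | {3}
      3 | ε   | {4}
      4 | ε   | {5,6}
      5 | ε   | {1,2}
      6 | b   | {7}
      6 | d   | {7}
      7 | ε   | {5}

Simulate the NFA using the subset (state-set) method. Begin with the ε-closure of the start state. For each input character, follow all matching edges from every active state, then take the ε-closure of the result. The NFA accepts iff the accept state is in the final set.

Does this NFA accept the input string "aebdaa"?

Answer: ACCEPT

Steps:
initial (ε-close {0}): {0,1,2}
'a' @ 1: {1,2,3,4,5,6}  ✓accept
'e' @ 2: {1,2,3,4,5,6}  ✓accept
'b' @ 3: {1,2,3,4,5,6,7}  ✓accept
'd' @ 4: {1,2,5,7}  ✓accept
'a' @ 5: {1,2,3,4,5,6}  ✓accept
'a' @ 6: {1,2,3,4,5,6}  ✓accept
after full input: {1,2,3,4,5,6}  (accept=1 in)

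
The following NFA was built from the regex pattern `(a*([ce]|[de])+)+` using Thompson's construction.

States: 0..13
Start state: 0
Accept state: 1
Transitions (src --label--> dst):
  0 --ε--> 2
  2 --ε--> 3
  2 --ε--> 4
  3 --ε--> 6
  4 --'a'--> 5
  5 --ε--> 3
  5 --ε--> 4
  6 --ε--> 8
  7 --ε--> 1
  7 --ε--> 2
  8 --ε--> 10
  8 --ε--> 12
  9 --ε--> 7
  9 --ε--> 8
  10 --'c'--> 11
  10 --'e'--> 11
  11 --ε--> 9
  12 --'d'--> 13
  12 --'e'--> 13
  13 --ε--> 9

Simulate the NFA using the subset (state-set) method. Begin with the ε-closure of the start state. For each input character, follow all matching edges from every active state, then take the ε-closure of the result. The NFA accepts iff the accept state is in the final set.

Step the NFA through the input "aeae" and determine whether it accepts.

Answer: ACCEPT

Steps:
S₀ = ε-closure({0}) = {0,2,3,4,6,8,10,12}
'a' @ 1: {3,4,5,6,8,10,12}
'e' @ 2: {1,2,3,4,6,7,8,9,10,11,12,13}  (accept∈set)
'a' @ 3: {3,4,5,6,8,10,12}
'e' @ 4: {1,2,3,4,6,7,8,9,10,11,12,13}  (accept∈set)
final: {1,2,3,4,6,7,8,9,10,11,12,13}; accept 1 in set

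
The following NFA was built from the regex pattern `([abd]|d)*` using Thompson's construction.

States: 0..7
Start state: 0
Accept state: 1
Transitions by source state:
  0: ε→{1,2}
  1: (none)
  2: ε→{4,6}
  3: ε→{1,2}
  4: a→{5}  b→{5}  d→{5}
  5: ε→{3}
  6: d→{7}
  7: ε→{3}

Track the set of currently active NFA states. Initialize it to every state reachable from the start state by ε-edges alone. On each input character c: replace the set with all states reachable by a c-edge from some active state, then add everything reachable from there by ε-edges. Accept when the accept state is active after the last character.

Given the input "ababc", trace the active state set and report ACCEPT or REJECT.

S₀ = ε-closure({0}) = {0,1,2,4,6}
'a' @ 1: {1,2,3,4,5,6}  (accept∈set)
'b' @ 2: {1,2,3,4,5,6}  (accept∈set)
'a' @ 3: {1,2,3,4,5,6}  (accept∈set)
'b' @ 4: {1,2,3,4,5,6}  (accept∈set)
'c' @ 5: {}  — state set empty
after full input: {}  (accept=1 not in)

Answer: REJECT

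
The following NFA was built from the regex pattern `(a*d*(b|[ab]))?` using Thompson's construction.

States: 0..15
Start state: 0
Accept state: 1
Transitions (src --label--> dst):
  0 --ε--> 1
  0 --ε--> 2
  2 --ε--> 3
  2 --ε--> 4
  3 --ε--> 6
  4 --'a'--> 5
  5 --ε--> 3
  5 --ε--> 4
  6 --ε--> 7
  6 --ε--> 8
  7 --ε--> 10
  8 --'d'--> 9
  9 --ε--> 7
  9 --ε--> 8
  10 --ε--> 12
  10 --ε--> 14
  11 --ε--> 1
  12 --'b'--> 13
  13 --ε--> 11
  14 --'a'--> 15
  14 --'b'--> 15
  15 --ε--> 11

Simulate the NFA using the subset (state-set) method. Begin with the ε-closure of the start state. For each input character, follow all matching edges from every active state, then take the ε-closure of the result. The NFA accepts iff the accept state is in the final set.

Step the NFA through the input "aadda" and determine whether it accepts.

Answer: ACCEPT

Derivation:
initial (ε-close {0}): {0,1,2,3,4,6,7,8,10,12,14}
'a' @ 1: {1,3,4,5,6,7,8,10,11,12,14,15}  ✓accept
'a' @ 2: {1,3,4,5,6,7,8,10,11,12,14,15}  ✓accept
'd' @ 3: {7,8,9,10,12,14}
'd' @ 4: {7,8,9,10,12,14}
'a' @ 5: {1,11,15}  ✓accept
final: {1,11,15}; accept 1 in set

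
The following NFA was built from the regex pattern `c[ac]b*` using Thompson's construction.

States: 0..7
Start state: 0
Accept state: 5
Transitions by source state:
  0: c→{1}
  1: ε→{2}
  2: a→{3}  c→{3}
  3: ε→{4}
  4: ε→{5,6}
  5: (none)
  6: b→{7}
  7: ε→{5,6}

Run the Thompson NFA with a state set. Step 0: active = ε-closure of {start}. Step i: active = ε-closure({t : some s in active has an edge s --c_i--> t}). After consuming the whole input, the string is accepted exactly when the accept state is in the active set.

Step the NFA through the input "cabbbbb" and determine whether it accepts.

S₀ = ε-closure({0}) = {0}
'c' @ 1: {1,2}
'a' @ 2: {3,4,5,6}  ✓accept
'b' @ 3: {5,6,7}  ✓accept
'b' @ 4: {5,6,7}  ✓accept
'b' @ 5: {5,6,7}  ✓accept
'b' @ 6: {5,6,7}  ✓accept
'b' @ 7: {5,6,7}  ✓accept
final: {5,6,7}; accept 5 in set

Answer: ACCEPT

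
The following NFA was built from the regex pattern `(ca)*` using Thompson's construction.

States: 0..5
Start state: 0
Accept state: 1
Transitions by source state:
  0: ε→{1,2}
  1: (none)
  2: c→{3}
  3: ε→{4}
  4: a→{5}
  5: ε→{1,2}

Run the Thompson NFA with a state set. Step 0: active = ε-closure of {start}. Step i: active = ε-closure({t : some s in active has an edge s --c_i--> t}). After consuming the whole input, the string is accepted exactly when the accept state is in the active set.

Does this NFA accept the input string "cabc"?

Answer: REJECT

Derivation:
start: ε-closure({0}) = {0,1,2}
'c' @ 1: {3,4}
'a' @ 2: {1,2,5}  (accept∈set)
'b' @ 3: {}  — dead — no transitions
rest 'c' ignored (set empty)
end set {} — state 1 not in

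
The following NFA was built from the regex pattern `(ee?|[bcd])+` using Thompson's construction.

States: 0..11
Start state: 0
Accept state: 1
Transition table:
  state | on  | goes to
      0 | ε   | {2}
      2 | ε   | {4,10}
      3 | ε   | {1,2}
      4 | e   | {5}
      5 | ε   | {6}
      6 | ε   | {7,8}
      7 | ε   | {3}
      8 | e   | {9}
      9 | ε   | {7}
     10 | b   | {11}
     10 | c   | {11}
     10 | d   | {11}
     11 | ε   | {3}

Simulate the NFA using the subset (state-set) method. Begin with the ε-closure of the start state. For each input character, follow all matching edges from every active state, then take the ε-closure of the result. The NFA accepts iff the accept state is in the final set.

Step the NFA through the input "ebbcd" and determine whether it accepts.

initial (ε-close {0}): {0,2,4,10}
'e' @ 1: {1,2,3,4,5,6,7,8,10}  ✓accept
'b' @ 2: {1,2,3,4,10,11}  ✓accept
'b' @ 3: {1,2,3,4,10,11}  ✓accept
'c' @ 4: {1,2,3,4,10,11}  ✓accept
'd' @ 5: {1,2,3,4,10,11}  ✓accept
end set {1,2,3,4,10,11} — state 1 in

Answer: ACCEPT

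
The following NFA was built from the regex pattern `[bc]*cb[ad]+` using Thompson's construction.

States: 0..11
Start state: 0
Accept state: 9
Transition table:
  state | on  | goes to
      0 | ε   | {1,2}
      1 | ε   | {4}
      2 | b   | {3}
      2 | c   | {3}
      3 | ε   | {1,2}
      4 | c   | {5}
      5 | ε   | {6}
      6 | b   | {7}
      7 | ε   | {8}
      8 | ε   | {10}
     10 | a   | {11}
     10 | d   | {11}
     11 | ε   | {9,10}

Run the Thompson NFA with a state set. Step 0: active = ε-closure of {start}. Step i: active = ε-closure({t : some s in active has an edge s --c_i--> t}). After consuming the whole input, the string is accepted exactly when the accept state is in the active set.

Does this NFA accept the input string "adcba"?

Answer: REJECT

Derivation:
start: ε-closure({0}) = {0,1,2,4}
'a' @ 1: {}  — no active states
rest 'dcba' ignored (set empty)
end set {} — state 9 not in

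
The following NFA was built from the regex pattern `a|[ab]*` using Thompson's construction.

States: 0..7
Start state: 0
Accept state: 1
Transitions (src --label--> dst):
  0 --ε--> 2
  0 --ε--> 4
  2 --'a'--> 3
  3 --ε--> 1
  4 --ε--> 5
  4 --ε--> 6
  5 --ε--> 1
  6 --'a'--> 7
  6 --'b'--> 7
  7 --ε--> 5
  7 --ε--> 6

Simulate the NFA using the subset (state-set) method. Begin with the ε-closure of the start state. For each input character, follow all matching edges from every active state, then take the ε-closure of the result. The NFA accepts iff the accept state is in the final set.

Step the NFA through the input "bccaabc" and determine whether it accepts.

Answer: REJECT

Derivation:
initial (ε-close {0}): {0,1,2,4,5,6}
'b' @ 1: {1,5,6,7}  [accepting]
'c' @ 2: {}  — dead — no transitions
rest 'caabc' ignored (set empty)
after full input: {}  (accept=1 not in)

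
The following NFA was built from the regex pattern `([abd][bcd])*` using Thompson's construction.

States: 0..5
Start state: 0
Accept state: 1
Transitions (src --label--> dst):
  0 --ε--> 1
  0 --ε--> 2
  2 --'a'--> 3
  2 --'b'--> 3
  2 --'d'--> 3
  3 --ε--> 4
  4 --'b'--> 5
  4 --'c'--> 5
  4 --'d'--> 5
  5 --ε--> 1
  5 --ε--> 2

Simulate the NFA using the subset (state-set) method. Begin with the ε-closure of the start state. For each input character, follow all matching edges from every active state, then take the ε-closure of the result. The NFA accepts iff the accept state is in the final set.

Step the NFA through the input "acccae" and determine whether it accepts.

start: ε-closure({0}) = {0,1,2}
'a' @ 1: {3,4}
'c' @ 2: {1,2,5}  [accepting]
'c' @ 3: {}  — state set empty
rest 'cae' ignored (set empty)
end set {} — state 1 not in

Answer: REJECT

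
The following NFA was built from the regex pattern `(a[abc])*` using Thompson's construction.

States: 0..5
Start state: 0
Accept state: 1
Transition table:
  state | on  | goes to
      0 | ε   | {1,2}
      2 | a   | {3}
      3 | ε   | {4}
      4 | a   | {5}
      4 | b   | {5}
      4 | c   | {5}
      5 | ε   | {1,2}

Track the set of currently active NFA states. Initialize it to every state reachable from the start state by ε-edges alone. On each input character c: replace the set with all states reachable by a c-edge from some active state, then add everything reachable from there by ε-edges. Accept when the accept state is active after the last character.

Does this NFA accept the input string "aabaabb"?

Answer: REJECT

Derivation:
start: ε-closure({0}) = {0,1,2}
'a' @ 1: {3,4}
'a' @ 2: {1,2,5}  [accepting]
'b' @ 3: {}  — no active states
rest 'aabb' ignored (set empty)
after full input: {}  (accept=1 not in)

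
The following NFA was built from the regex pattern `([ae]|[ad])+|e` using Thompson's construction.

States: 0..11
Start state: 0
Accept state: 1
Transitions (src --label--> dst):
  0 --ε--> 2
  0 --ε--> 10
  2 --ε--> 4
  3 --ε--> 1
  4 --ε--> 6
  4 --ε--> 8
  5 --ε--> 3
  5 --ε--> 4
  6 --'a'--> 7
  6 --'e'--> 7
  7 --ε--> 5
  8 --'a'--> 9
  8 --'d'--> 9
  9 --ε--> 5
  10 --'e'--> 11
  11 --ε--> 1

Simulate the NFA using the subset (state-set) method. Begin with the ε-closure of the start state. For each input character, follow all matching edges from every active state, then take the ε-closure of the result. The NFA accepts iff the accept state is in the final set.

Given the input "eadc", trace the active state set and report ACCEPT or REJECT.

Answer: REJECT

Trace:
initial (ε-close {0}): {0,2,4,6,8,10}
'e' @ 1: {1,3,4,5,6,7,8,11}  ✓accept
'a' @ 2: {1,3,4,5,6,7,8,9}  ✓accept
'd' @ 3: {1,3,4,5,6,8,9}  ✓accept
'c' @ 4: {}  — dead — no transitions
end set {} — state 1 not in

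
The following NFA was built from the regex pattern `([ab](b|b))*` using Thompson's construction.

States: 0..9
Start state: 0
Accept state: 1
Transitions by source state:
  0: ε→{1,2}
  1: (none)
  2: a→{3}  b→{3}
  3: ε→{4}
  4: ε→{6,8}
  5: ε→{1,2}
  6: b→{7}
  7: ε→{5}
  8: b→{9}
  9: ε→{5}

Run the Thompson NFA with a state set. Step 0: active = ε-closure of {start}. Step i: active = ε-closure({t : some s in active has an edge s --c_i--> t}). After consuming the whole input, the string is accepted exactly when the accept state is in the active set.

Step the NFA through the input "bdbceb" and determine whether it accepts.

Answer: REJECT

Steps:
initial (ε-close {0}): {0,1,2}
'b' @ 1: {3,4,6,8}
'd' @ 2: {}  — dead — no transitions
rest 'bceb' ignored (set empty)
after full input: {}  (accept=1 not in)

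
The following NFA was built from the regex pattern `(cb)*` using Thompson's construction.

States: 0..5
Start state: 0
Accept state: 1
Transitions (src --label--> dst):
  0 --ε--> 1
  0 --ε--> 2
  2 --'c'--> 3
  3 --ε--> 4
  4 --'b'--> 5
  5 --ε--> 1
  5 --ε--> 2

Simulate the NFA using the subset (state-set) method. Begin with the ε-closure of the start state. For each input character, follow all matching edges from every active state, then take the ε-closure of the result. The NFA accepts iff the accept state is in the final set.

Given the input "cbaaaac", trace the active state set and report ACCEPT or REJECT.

Answer: REJECT

Derivation:
initial (ε-close {0}): {0,1,2}
'c' @ 1: {3,4}
'b' @ 2: {1,2,5}  (accept∈set)
'a' @ 3: {}  — no active states
rest 'aaac' ignored (set empty)
after full input: {}  (accept=1 not in)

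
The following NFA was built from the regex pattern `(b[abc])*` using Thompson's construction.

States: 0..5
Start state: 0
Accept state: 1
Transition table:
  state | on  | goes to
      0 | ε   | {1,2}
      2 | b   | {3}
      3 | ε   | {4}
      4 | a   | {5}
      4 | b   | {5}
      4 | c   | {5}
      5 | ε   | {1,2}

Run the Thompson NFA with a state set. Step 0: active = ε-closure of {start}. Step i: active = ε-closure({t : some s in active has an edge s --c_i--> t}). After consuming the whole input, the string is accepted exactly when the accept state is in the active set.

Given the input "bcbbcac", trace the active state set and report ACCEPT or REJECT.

start: ε-closure({0}) = {0,1,2}
'b' @ 1: {3,4}
'c' @ 2: {1,2,5}  (accept∈set)
'b' @ 3: {3,4}
'b' @ 4: {1,2,5}  (accept∈set)
'c' @ 5: {}  — dead — no transitions
rest 'ac' ignored (set empty)
after full input: {}  (accept=1 not in)

Answer: REJECT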